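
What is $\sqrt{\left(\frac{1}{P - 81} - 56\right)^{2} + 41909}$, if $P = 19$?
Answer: $\frac{5 \sqrt{6926397}}{62} \approx 212.24$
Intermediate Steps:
$\sqrt{\left(\frac{1}{P - 81} - 56\right)^{2} + 41909} = \sqrt{\left(\frac{1}{19 - 81} - 56\right)^{2} + 41909} = \sqrt{\left(\frac{1}{-62} - 56\right)^{2} + 41909} = \sqrt{\left(- \frac{1}{62} - 56\right)^{2} + 41909} = \sqrt{\left(- \frac{3473}{62}\right)^{2} + 41909} = \sqrt{\frac{12061729}{3844} + 41909} = \sqrt{\frac{173159925}{3844}} = \frac{5 \sqrt{6926397}}{62}$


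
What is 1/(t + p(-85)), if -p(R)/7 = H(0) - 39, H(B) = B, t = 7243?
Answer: 1/7516 ≈ 0.00013305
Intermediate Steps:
p(R) = 273 (p(R) = -7*(0 - 39) = -7*(-39) = 273)
1/(t + p(-85)) = 1/(7243 + 273) = 1/7516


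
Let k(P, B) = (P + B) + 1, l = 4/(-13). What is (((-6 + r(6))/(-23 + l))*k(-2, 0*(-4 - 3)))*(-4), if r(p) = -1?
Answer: 364/303 ≈ 1.2013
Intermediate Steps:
l = -4/13 (l = 4*(-1/13) = -4/13 ≈ -0.30769)
k(P, B) = 1 + B + P (k(P, B) = (B + P) + 1 = 1 + B + P)
(((-6 + r(6))/(-23 + l))*k(-2, 0*(-4 - 3)))*(-4) = (((-6 - 1)/(-23 - 4/13))*(1 + 0*(-4 - 3) - 2))*(-4) = ((-7/(-303/13))*(1 + 0*(-7) - 2))*(-4) = ((-7*(-13/303))*(1 + 0 - 2))*(-4) = ((91/303)*(-1))*(-4) = -91/303*(-4) = 364/303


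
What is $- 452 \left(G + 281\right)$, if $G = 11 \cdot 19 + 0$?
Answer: $-221480$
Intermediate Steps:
$G = 209$ ($G = 209 + 0 = 209$)
$- 452 \left(G + 281\right) = - 452 \left(209 + 281\right) = \left(-452\right) 490 = -221480$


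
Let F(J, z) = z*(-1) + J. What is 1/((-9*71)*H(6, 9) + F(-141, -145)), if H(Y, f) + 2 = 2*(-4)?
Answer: 1/6394 ≈ 0.00015640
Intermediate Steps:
F(J, z) = J - z (F(J, z) = -z + J = J - z)
H(Y, f) = -10 (H(Y, f) = -2 + 2*(-4) = -2 - 8 = -10)
1/((-9*71)*H(6, 9) + F(-141, -145)) = 1/(-9*71*(-10) + (-141 - 1*(-145))) = 1/(-639*(-10) + (-141 + 145)) = 1/(6390 + 4) = 1/6394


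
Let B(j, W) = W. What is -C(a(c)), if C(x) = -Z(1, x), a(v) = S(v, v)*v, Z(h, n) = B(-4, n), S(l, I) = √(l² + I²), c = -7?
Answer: -49*√2 ≈ -69.297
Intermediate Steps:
S(l, I) = √(I² + l²)
Z(h, n) = n
a(v) = v*√2*√(v²) (a(v) = √(v² + v²)*v = √(2*v²)*v = (√2*√(v²))*v = v*√2*√(v²))
C(x) = -x
-C(a(c)) = -(-1)*(-7*√2*√((-7)²)) = -(-1)*(-7*√2*√49) = -(-1)*(-7*√2*7) = -(-1)*(-49*√2) = -49*√2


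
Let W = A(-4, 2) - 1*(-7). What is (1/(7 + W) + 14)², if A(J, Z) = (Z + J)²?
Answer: 64009/324 ≈ 197.56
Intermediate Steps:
A(J, Z) = (J + Z)²
W = 11 (W = (-4 + 2)² - 1*(-7) = (-2)² + 7 = 4 + 7 = 11)
(1/(7 + W) + 14)² = (1/(7 + 11) + 14)² = (1/18 + 14)² = (253/18)² = 64009/324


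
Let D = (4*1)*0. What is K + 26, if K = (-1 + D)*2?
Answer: 24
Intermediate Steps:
D = 0 (D = 4*0 = 0)
K = -2 (K = (-1 + 0)*2 = -1*2 = -2)
K + 26 = -2 + 26 = 24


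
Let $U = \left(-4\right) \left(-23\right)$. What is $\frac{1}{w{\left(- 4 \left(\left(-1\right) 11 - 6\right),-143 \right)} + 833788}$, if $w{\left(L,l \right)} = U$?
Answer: $\frac{1}{833880} \approx 1.1992 \cdot 10^{-6}$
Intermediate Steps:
$U = 92$
$w{\left(L,l \right)} = 92$
$\frac{1}{w{\left(- 4 \left(\left(-1\right) 11 - 6\right),-143 \right)} + 833788} = \frac{1}{92 + 833788} = \frac{1}{833880}$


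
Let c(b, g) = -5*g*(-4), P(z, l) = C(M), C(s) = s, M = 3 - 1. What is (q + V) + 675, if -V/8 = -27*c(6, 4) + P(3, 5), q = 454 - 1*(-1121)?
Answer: 19514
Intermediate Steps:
M = 2
P(z, l) = 2
c(b, g) = 20*g
q = 1575 (q = 454 + 1121 = 1575)
V = 17264 (V = -8*(-540*4 + 2) = -8*(-27*80 + 2) = -8*(-2160 + 2) = -8*(-2158) = 17264)
(q + V) + 675 = (1575 + 17264) + 675 = 18839 + 675 = 19514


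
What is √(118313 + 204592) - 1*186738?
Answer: -186738 + √322905 ≈ -1.8617e+5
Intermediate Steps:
√(118313 + 204592) - 1*186738 = √322905 - 186738 = -186738 + √322905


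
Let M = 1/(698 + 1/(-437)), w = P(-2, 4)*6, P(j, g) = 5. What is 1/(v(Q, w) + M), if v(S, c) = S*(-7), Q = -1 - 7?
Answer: 305025/17081837 ≈ 0.017857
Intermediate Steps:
Q = -8
w = 30 (w = 5*6 = 30)
v(S, c) = -7*S
M = 437/305025 (M = 1/(698 - 1/437) = 1/(305025/437) = 437/305025 ≈ 0.0014327)
1/(v(Q, w) + M) = 1/(-7*(-8) + 437/305025) = 1/(56 + 437/305025) = 1/(17081837/305025) = 305025/17081837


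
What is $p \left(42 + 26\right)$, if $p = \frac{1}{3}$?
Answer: $\frac{68}{3} \approx 22.667$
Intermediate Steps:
$p = \frac{1}{3} \approx 0.33333$
$p \left(42 + 26\right) = \frac{42 + 26}{3} = \frac{1}{3} \cdot 68 = \frac{68}{3}$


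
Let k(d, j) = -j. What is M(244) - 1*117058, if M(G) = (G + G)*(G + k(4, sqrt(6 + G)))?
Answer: 2014 - 2440*sqrt(10) ≈ -5702.0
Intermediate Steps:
M(G) = 2*G*(G - sqrt(6 + G)) (M(G) = (G + G)*(G - sqrt(6 + G)) = (2*G)*(G - sqrt(6 + G)) = 2*G*(G - sqrt(6 + G)))
M(244) - 1*117058 = 2*244*(244 - sqrt(6 + 244)) - 1*117058 = 2*244*(244 - sqrt(250)) - 117058 = 2*244*(244 - 5*sqrt(10)) - 117058 = (119072 - 2440*sqrt(10)) - 117058 = 2014 - 2440*sqrt(10)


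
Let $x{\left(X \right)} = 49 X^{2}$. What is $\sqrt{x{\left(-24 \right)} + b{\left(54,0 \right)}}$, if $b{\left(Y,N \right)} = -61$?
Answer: $\sqrt{28163} \approx 167.82$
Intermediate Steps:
$\sqrt{x{\left(-24 \right)} + b{\left(54,0 \right)}} = \sqrt{49 \left(-24\right)^{2} - 61} = \sqrt{49 \cdot 576 - 61} = \sqrt{28224 - 61} = \sqrt{28163}$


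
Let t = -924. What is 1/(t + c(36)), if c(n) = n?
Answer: -1/888 ≈ -0.0011261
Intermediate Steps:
1/(t + c(36)) = 1/(-924 + 36) = 1/(-888) = -1/888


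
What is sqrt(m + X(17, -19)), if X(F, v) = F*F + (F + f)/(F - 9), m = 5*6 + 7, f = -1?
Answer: 2*sqrt(82) ≈ 18.111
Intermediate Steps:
m = 37 (m = 30 + 7 = 37)
X(F, v) = F**2 + (-1 + F)/(-9 + F) (X(F, v) = F*F + (F - 1)/(F - 9) = F**2 + (-1 + F)/(-9 + F))
sqrt(m + X(17, -19)) = sqrt(37 + (-1 + 17 + 17**3 - 9*17**2)/(-9 + 17)) = sqrt(37 + (-1 + 17 + 4913 - 9*289)/8) = sqrt(37 + (-1 + 17 + 4913 - 2601)/8) = sqrt(37 + (1/8)*2328) = sqrt(37 + 291) = sqrt(328) = 2*sqrt(82)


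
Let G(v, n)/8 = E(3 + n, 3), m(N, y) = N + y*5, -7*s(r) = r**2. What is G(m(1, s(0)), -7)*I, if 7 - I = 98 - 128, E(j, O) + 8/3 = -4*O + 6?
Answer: -7696/3 ≈ -2565.3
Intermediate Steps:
s(r) = -r**2/7
m(N, y) = N + 5*y
E(j, O) = 10/3 - 4*O (E(j, O) = -8/3 + (-4*O + 6) = -8/3 + (6 - 4*O) = 10/3 - 4*O)
G(v, n) = -208/3 (G(v, n) = 8*(10/3 - 4*3) = 8*(10/3 - 12) = 8*(-26/3) = -208/3)
I = 37 (I = 7 - (98 - 128) = 7 - 1*(-30) = 7 + 30 = 37)
G(m(1, s(0)), -7)*I = -208/3*37 = -7696/3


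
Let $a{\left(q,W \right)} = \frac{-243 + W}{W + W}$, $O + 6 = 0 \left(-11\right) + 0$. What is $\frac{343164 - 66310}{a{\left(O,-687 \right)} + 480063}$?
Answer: $\frac{31699783}{54967291} \approx 0.5767$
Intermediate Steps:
$O = -6$ ($O = -6 + \left(0 \left(-11\right) + 0\right) = -6 + \left(0 + 0\right) = -6 + 0 = -6$)
$a{\left(q,W \right)} = \frac{-243 + W}{2 W}$
$\frac{343164 - 66310}{a{\left(O,-687 \right)} + 480063} = \frac{343164 - 66310}{\frac{-243 - 687}{2 \left(-687\right)} + 480063} = \frac{276854}{\frac{1}{2} \left(- \frac{1}{687}\right) \left(-930\right) + 480063} = \frac{276854}{\frac{155}{229} + 480063} = \frac{276854}{\frac{109934582}{229}} = 276854 \cdot \frac{229}{109934582} = \frac{31699783}{54967291}$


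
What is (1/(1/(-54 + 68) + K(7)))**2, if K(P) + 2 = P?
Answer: 196/5041 ≈ 0.038881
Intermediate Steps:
K(P) = -2 + P
(1/(1/(-54 + 68) + K(7)))**2 = (1/(1/(-54 + 68) + (-2 + 7)))**2 = (1/(1/14 + 5))**2 = (1/(71/14))**2 = (14/71)**2 = 196/5041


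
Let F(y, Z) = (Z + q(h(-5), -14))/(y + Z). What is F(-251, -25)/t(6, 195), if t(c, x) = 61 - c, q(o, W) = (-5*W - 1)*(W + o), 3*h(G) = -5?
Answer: 553/7590 ≈ 0.072859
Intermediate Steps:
h(G) = -5/3 (h(G) = (1/3)*(-5) = -5/3)
q(o, W) = (-1 - 5*W)*(W + o)
F(y, Z) = (-1081 + Z)/(Z + y) (F(y, Z) = (Z + (-1*(-14) - 1*(-5/3) - 5*(-14)**2 - 5*(-14)*(-5/3)))/(y + Z) = (Z + (14 + 5/3 - 5*196 - 350/3))/(Z + y) = (Z + (14 + 5/3 - 980 - 350/3))/(Z + y) = (Z - 1081)/(Z + y) = (-1081 + Z)/(Z + y))
F(-251, -25)/t(6, 195) = ((-1081 - 25)/(-25 - 251))/(61 - 1*6) = (-1106/(-276))/(61 - 6) = -1/276*(-1106)/55 = (553/138)*(1/55) = 553/7590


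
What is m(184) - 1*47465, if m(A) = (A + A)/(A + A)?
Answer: -47464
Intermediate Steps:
m(A) = 1 (m(A) = (2*A)/((2*A)) = (2*A)*(1/(2*A)) = 1)
m(184) - 1*47465 = 1 - 1*47465 = 1 - 47465 = -47464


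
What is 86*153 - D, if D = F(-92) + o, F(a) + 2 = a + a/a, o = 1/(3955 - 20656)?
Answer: 221304952/16701 ≈ 13251.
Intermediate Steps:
o = -1/16701 (o = 1/(-16701) = -1/16701 ≈ -5.9877e-5)
F(a) = -1 + a (F(a) = -2 + (a + a/a) = -2 + (a + 1) = -2 + (1 + a) = -1 + a)
D = -1553194/16701 (D = (-1 - 92) - 1/16701 = -93 - 1/16701 = -1553194/16701 ≈ -93.000)
86*153 - D = 86*153 - 1*(-1553194/16701) = 13158 + 1553194/16701 = 221304952/16701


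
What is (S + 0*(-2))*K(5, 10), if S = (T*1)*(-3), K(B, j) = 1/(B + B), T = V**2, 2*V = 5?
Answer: -15/8 ≈ -1.8750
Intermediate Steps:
V = 5/2 (V = (1/2)*5 = 5/2 ≈ 2.5000)
T = 25/4 (T = (5/2)**2 = 25/4 ≈ 6.2500)
K(B, j) = 1/(2*B)
S = -75/4 (S = ((25/4)*1)*(-3) = (25/4)*(-3) = -75/4 ≈ -18.750)
(S + 0*(-2))*K(5, 10) = (-75/4 + 0*(-2))*((1/2)/5) = (-75/4 + 0)*((1/2)*(1/5)) = -75/4*1/10 = -15/8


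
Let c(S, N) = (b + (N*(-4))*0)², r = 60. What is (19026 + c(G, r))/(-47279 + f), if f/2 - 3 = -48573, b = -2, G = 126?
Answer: -1730/13129 ≈ -0.13177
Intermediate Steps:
f = -97140 (f = 6 + 2*(-48573) = 6 - 97146 = -97140)
c(S, N) = 4 (c(S, N) = (-2 + (N*(-4))*0)² = (-2 - 4*N*0)² = (-2 + 0)² = (-2)² = 4)
(19026 + c(G, r))/(-47279 + f) = (19026 + 4)/(-47279 - 97140) = 19030/(-144419) = 19030*(-1/144419) = -1730/13129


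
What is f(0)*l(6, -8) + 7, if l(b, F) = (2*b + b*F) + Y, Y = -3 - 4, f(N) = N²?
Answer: 7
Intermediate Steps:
Y = -7
l(b, F) = -7 + 2*b + F*b (l(b, F) = (2*b + b*F) - 7 = (2*b + F*b) - 7 = -7 + 2*b + F*b)
f(0)*l(6, -8) + 7 = 0²*(-7 + 2*6 - 8*6) + 7 = 0*(-7 + 12 - 48) + 7 = 0*(-43) + 7 = 0 + 7 = 7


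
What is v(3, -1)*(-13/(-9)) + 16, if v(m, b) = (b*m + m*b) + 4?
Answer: 118/9 ≈ 13.111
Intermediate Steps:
v(m, b) = 4 + 2*b*m (v(m, b) = (b*m + b*m) + 4 = 2*b*m + 4 = 4 + 2*b*m)
v(3, -1)*(-13/(-9)) + 16 = (4 + 2*(-1)*3)*(-13/(-9)) + 16 = (4 - 6)*(-13*(-1/9)) + 16 = -2*13/9 + 16 = -26/9 + 16 = 118/9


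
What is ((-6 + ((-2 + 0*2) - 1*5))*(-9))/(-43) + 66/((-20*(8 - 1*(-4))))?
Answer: -5153/1720 ≈ -2.9959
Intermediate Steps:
((-6 + ((-2 + 0*2) - 1*5))*(-9))/(-43) + 66/((-20*(8 - 1*(-4)))) = ((-6 + ((-2 + 0) - 5))*(-9))*(-1/43) + 66/((-20*(8 + 4))) = ((-6 + (-2 - 5))*(-9))*(-1/43) + 66/((-20*12)) = ((-6 - 7)*(-9))*(-1/43) + 66/((-1*240)) = -13*(-9)*(-1/43) + 66/(-240) = 117*(-1/43) + 66*(-1/240) = -117/43 - 11/40 = -5153/1720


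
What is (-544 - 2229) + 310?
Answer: -2463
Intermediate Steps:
(-544 - 2229) + 310 = -2773 + 310 = -2463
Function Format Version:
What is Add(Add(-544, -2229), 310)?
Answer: -2463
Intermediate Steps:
Add(Add(-544, -2229), 310) = Add(-2773, 310) = -2463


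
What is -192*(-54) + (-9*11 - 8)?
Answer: 10261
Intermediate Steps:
-192*(-54) + (-9*11 - 8) = 10368 + (-99 - 8) = 10368 - 107 = 10261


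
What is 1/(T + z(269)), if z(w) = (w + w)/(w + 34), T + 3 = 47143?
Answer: 303/14283958 ≈ 2.1213e-5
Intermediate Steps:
T = 47140 (T = -3 + 47143 = 47140)
z(w) = 2*w/(34 + w) (z(w) = (2*w)/(34 + w) = 2*w/(34 + w))
1/(T + z(269)) = 1/(47140 + 2*269/(34 + 269)) = 1/(47140 + 2*269/303) = 1/(47140 + 2*269*(1/303)) = 1/(47140 + 538/303) = 1/(14283958/303) = 303/14283958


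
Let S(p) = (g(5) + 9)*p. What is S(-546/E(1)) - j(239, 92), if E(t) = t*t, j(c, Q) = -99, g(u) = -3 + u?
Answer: -5907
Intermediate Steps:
E(t) = t²
S(p) = 11*p (S(p) = ((-3 + 5) + 9)*p = (2 + 9)*p = 11*p)
S(-546/E(1)) - j(239, 92) = 11*(-546/(1²)) - 1*(-99) = 11*(-546/1) + 99 = 11*(-546*1) + 99 = 11*(-546) + 99 = -6006 + 99 = -5907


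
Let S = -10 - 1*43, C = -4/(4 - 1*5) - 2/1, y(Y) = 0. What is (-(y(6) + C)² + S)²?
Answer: 3249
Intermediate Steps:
C = 2 (C = -4/(4 - 5) - 2*1 = -4/(-1) - 2 = -4*(-1) - 2 = 4 - 2 = 2)
S = -53 (S = -10 - 43 = -53)
(-(y(6) + C)² + S)² = (-(0 + 2)² - 53)² = (-1*2² - 53)² = (-1*4 - 53)² = (-4 - 53)² = (-57)² = 3249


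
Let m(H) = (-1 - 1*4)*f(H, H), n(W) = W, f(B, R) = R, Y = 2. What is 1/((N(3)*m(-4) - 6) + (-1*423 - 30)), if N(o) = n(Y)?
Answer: -1/419 ≈ -0.0023866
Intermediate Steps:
N(o) = 2
m(H) = -5*H (m(H) = (-1 - 1*4)*H = (-1 - 4)*H = -5*H)
1/((N(3)*m(-4) - 6) + (-1*423 - 30)) = 1/((2*(-5*(-4)) - 6) + (-1*423 - 30)) = 1/((2*20 - 6) + (-423 - 30)) = 1/((40 - 6) - 453) = 1/(34 - 453) = 1/(-419) = -1/419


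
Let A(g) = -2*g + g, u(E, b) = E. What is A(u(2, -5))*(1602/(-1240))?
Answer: 801/310 ≈ 2.5839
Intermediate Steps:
A(g) = -g
A(u(2, -5))*(1602/(-1240)) = (-1*2)*(1602/(-1240)) = -3204*(-1)/1240 = -2*(-801/620) = 801/310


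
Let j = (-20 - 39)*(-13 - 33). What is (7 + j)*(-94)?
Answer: -255774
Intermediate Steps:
j = 2714 (j = -59*(-46) = 2714)
(7 + j)*(-94) = (7 + 2714)*(-94) = 2721*(-94) = -255774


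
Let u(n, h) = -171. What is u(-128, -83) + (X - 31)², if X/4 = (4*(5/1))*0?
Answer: 790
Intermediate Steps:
X = 0 (X = 4*((4*(5/1))*0) = 4*((4*(5*1))*0) = 4*((4*5)*0) = 4*(20*0) = 4*0 = 0)
u(-128, -83) + (X - 31)² = -171 + (0 - 31)² = -171 + (-31)² = -171 + 961 = 790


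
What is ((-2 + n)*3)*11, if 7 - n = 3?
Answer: 66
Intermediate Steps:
n = 4 (n = 7 - 1*3 = 7 - 3 = 4)
((-2 + n)*3)*11 = ((-2 + 4)*3)*11 = (2*3)*11 = 6*11 = 66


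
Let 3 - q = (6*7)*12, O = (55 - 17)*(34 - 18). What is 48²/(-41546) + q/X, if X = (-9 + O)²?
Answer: -423746025/7453373173 ≈ -0.056853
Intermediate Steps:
O = 608 (O = 38*16 = 608)
q = -501 (q = 3 - 6*7*12 = 3 - 42*12 = 3 - 1*504 = 3 - 504 = -501)
X = 358801 (X = (-9 + 608)² = 599² = 358801)
48²/(-41546) + q/X = 48²/(-41546) - 501/358801 = 2304*(-1/41546) - 501*1/358801 = -1152/20773 - 501/358801 = -423746025/7453373173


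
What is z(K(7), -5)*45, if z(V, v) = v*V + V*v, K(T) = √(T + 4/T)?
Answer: -450*√371/7 ≈ -1238.2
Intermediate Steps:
z(V, v) = 2*V*v (z(V, v) = V*v + V*v = 2*V*v)
z(K(7), -5)*45 = (2*√(7 + 4/7)*(-5))*45 = (2*√(53/7)*(-5))*45 = (2*(√371/7)*(-5))*45 = -10*√371/7*45 = -450*√371/7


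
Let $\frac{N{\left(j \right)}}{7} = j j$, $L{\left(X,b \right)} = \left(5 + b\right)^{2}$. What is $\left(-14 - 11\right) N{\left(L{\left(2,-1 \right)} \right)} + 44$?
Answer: $-44756$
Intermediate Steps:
$N{\left(j \right)} = 7 j^{2}$ ($N{\left(j \right)} = 7 j j = 7 j^{2}$)
$\left(-14 - 11\right) N{\left(L{\left(2,-1 \right)} \right)} + 44 = \left(-14 - 11\right) 7 \left(\left(5 - 1\right)^{2}\right)^{2} + 44 = \left(-14 - 11\right) 7 \left(4^{2}\right)^{2} + 44 = - 25 \cdot 7 \cdot 16^{2} + 44 = - 25 \cdot 7 \cdot 256 + 44 = \left(-25\right) 1792 + 44 = -44800 + 44 = -44756$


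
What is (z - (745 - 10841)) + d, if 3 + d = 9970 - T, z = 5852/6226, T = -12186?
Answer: 9126733/283 ≈ 32250.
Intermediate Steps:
z = 266/283 (z = 5852*(1/6226) = 266/283 ≈ 0.93993)
d = 22153 (d = -3 + (9970 - 1*(-12186)) = -3 + (9970 + 12186) = -3 + 22156 = 22153)
(z - (745 - 10841)) + d = (266/283 - (745 - 10841)) + 22153 = (266/283 - 1*(-10096)) + 22153 = (266/283 + 10096) + 22153 = 2857434/283 + 22153 = 9126733/283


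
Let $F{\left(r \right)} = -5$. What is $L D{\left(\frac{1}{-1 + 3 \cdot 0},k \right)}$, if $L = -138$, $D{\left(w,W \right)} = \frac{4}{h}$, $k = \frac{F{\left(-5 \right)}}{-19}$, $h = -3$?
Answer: $184$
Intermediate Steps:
$k = \frac{5}{19}$ ($k = - \frac{5}{-19} = \left(-5\right) \left(- \frac{1}{19}\right) = \frac{5}{19} \approx 0.26316$)
$D{\left(w,W \right)} = - \frac{4}{3}$ ($D{\left(w,W \right)} = \frac{4}{-3} = 4 \left(- \frac{1}{3}\right) = - \frac{4}{3}$)
$L D{\left(\frac{1}{-1 + 3 \cdot 0},k \right)} = \left(-138\right) \left(- \frac{4}{3}\right) = 184$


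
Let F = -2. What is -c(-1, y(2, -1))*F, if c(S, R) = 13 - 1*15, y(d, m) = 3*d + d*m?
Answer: -4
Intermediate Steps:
c(S, R) = -2 (c(S, R) = 13 - 15 = -2)
-c(-1, y(2, -1))*F = -(-2)*(-2) = -1*4 = -4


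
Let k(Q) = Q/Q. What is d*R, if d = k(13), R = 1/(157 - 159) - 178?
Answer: -357/2 ≈ -178.50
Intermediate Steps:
R = -357/2 (R = 1/(-2) - 178 = -½ - 178 = -357/2 ≈ -178.50)
k(Q) = 1
d = 1
d*R = 1*(-357/2) = -357/2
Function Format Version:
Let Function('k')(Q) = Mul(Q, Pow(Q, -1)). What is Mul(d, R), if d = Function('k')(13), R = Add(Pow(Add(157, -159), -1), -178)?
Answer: Rational(-357, 2) ≈ -178.50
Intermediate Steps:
R = Rational(-357, 2) (R = Add(Pow(-2, -1), -178) = Add(Rational(-1, 2), -178) = Rational(-357, 2) ≈ -178.50)
Function('k')(Q) = 1
d = 1
Mul(d, R) = Mul(1, Rational(-357, 2)) = Rational(-357, 2)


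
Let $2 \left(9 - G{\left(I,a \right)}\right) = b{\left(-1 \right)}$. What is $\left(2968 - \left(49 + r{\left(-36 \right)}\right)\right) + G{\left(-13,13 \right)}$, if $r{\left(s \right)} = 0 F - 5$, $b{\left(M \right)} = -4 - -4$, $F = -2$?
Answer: $2933$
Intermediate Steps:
$b{\left(M \right)} = 0$ ($b{\left(M \right)} = -4 + 4 = 0$)
$r{\left(s \right)} = -5$ ($r{\left(s \right)} = 0 \left(-2\right) - 5 = 0 - 5 = -5$)
$G{\left(I,a \right)} = 9$ ($G{\left(I,a \right)} = 9 - 0 = 9 + 0 = 9$)
$\left(2968 - \left(49 + r{\left(-36 \right)}\right)\right) + G{\left(-13,13 \right)} = \left(2968 + \left(\left(-19 + 5 \left(-6\right)\right) - -5\right)\right) + 9 = \left(2968 + \left(\left(-19 - 30\right) + 5\right)\right) + 9 = \left(2968 + \left(-49 + 5\right)\right) + 9 = \left(2968 - 44\right) + 9 = 2924 + 9 = 2933$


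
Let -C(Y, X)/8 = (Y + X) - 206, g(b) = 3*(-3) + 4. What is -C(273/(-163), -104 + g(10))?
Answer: -412944/163 ≈ -2533.4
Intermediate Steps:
g(b) = -5 (g(b) = -9 + 4 = -5)
C(Y, X) = 1648 - 8*X - 8*Y (C(Y, X) = -8*((Y + X) - 206) = -8*((X + Y) - 206) = -8*(-206 + X + Y) = 1648 - 8*X - 8*Y)
-C(273/(-163), -104 + g(10)) = -(1648 - 8*(-104 - 5) - 2184/(-163)) = -(1648 - 8*(-109) - 2184*(-1)/163) = -(1648 + 872 - 8*(-273/163)) = -(1648 + 872 + 2184/163) = -1*412944/163 = -412944/163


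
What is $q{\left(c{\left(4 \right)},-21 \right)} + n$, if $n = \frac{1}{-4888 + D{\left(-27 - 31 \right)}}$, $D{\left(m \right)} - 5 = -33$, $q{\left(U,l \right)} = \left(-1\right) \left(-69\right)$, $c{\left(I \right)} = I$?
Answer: $\frac{339203}{4916} \approx 69.0$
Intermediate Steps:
$q{\left(U,l \right)} = 69$
$D{\left(m \right)} = -28$ ($D{\left(m \right)} = 5 - 33 = -28$)
$n = - \frac{1}{4916}$ ($n = \frac{1}{-4888 - 28} = \frac{1}{-4916} = - \frac{1}{4916} \approx -0.00020342$)
$q{\left(c{\left(4 \right)},-21 \right)} + n = 69 - \frac{1}{4916} = \frac{339203}{4916}$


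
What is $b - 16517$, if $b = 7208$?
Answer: $-9309$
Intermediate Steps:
$b - 16517 = 7208 - 16517 = -9309$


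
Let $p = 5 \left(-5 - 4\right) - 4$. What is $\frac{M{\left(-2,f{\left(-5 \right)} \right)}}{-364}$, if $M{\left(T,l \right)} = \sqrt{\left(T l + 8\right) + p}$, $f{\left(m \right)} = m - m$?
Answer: $- \frac{i \sqrt{41}}{364} \approx - 0.017591 i$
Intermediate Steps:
$f{\left(m \right)} = 0$
$p = -49$ ($p = 5 \left(-9\right) - 4 = -45 - 4 = -49$)
$M{\left(T,l \right)} = \sqrt{-41 + T l}$ ($M{\left(T,l \right)} = \sqrt{\left(T l + 8\right) - 49} = \sqrt{\left(8 + T l\right) - 49} = \sqrt{-41 + T l}$)
$\frac{M{\left(-2,f{\left(-5 \right)} \right)}}{-364} = \frac{\sqrt{-41 - 0}}{-364} = \sqrt{-41 + 0} \left(- \frac{1}{364}\right) = \sqrt{-41} \left(- \frac{1}{364}\right) = i \sqrt{41} \left(- \frac{1}{364}\right) = - \frac{i \sqrt{41}}{364}$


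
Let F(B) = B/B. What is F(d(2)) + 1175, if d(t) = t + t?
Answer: 1176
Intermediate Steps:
d(t) = 2*t
F(B) = 1
F(d(2)) + 1175 = 1 + 1175 = 1176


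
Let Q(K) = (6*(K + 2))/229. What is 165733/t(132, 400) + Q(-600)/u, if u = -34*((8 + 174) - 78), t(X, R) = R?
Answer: 645205469/1557200 ≈ 414.34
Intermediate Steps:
Q(K) = 12/229 + 6*K/229 (Q(K) = (6*(2 + K))*(1/229) = (12 + 6*K)*(1/229) = 12/229 + 6*K/229)
u = -3536 (u = -34*(182 - 78) = -34*104 = -3536)
165733/t(132, 400) + Q(-600)/u = 165733/400 + (12/229 + (6/229)*(-600))/(-3536) = 165733*(1/400) + (12/229 - 3600/229)*(-1/3536) = 165733/400 - 3588/229*(-1/3536) = 165733/400 + 69/15572 = 645205469/1557200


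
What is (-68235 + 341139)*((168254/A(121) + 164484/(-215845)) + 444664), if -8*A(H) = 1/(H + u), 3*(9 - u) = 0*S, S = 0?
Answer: -10281242752401746016/215845 ≈ -4.7633e+13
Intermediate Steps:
u = 9 (u = 9 - 0*0 = 9 - ⅓*0 = 9 + 0 = 9)
A(H) = -1/(8*(9 + H)) (A(H) = -1/(8*(H + 9)) = -1/(8*(9 + H)))
(-68235 + 341139)*((168254/A(121) + 164484/(-215845)) + 444664) = (-68235 + 341139)*((168254/((-1/(72 + 8*121))) + 164484/(-215845)) + 444664) = 272904*((168254/((-1/(72 + 968))) + 164484*(-1/215845)) + 444664) = 272904*((168254/((-1/1040)) - 164484/215845) + 444664) = 272904*((168254/((-1*1/1040)) - 164484/215845) + 444664) = 272904*((168254/(-1/1040) - 164484/215845) + 444664) = 272904*((168254*(-1040) - 164484/215845) + 444664) = 272904*((-174984160 - 164484/215845) + 444664) = 272904*(-37769456179684/215845 + 444664) = 272904*(-37673477678604/215845) = -10281242752401746016/215845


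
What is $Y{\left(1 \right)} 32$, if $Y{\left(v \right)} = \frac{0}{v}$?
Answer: $0$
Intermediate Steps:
$Y{\left(v \right)} = 0$
$Y{\left(1 \right)} 32 = 0 \cdot 32 = 0$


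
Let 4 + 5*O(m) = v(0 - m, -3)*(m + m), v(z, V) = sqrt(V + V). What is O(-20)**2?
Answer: -9584/25 + 64*I*sqrt(6)/5 ≈ -383.36 + 31.353*I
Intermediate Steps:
v(z, V) = sqrt(2)*sqrt(V) (v(z, V) = sqrt(2*V) = sqrt(2)*sqrt(V))
O(m) = -4/5 + 2*I*m*sqrt(6)/5 (O(m) = -4/5 + ((sqrt(2)*sqrt(-3))*(m + m))/5 = -4/5 + ((sqrt(2)*(I*sqrt(3)))*(2*m))/5 = -4/5 + ((I*sqrt(6))*(2*m))/5 = -4/5 + (2*I*m*sqrt(6))/5 = -4/5 + 2*I*m*sqrt(6)/5)
O(-20)**2 = (-4/5 + (2/5)*I*(-20)*sqrt(6))**2 = (-4/5 - 8*I*sqrt(6))**2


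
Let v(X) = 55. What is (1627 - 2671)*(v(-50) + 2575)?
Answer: -2745720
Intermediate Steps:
(1627 - 2671)*(v(-50) + 2575) = (1627 - 2671)*(55 + 2575) = -1044*2630 = -2745720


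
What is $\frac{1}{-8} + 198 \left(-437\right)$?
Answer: $- \frac{692209}{8} \approx -86526.0$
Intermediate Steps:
$\frac{1}{-8} + 198 \left(-437\right) = - \frac{1}{8} - 86526 = - \frac{692209}{8}$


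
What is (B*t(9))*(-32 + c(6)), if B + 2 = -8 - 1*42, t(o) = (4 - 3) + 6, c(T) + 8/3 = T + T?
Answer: 24752/3 ≈ 8250.7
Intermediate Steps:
c(T) = -8/3 + 2*T (c(T) = -8/3 + (T + T) = -8/3 + 2*T)
t(o) = 7 (t(o) = 1 + 6 = 7)
B = -52 (B = -2 + (-8 - 1*42) = -2 + (-8 - 42) = -2 - 50 = -52)
(B*t(9))*(-32 + c(6)) = (-52*7)*(-32 + (-8/3 + 2*6)) = -364*(-32 + (-8/3 + 12)) = -364*(-32 + 28/3) = -364*(-68/3) = 24752/3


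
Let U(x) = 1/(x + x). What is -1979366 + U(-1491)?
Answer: -5902469413/2982 ≈ -1.9794e+6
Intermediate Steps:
U(x) = 1/(2*x)
-1979366 + U(-1491) = -1979366 + (½)/(-1491) = -1979366 + (½)*(-1/1491) = -1979366 - 1/2982 = -5902469413/2982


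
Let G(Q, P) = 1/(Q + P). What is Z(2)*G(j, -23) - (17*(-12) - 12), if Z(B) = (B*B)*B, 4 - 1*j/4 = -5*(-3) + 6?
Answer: 19648/91 ≈ 215.91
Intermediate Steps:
j = -68 (j = 16 - 4*(-5*(-3) + 6) = 16 - 4*(15 + 6) = 16 - 4*21 = 16 - 84 = -68)
Z(B) = B³ (Z(B) = B²*B = B³)
G(Q, P) = 1/(P + Q)
Z(2)*G(j, -23) - (17*(-12) - 12) = 2³/(-23 - 68) - (17*(-12) - 12) = 8/(-91) - (-204 - 12) = 8*(-1/91) - 1*(-216) = -8/91 + 216 = 19648/91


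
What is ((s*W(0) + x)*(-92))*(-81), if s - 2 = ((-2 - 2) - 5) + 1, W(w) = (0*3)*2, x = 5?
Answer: 37260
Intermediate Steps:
W(w) = 0 (W(w) = 0*2 = 0)
s = -6 (s = 2 + (((-2 - 2) - 5) + 1) = 2 + ((-4 - 5) + 1) = 2 + (-9 + 1) = 2 - 8 = -6)
((s*W(0) + x)*(-92))*(-81) = ((-6*0 + 5)*(-92))*(-81) = ((0 + 5)*(-92))*(-81) = (5*(-92))*(-81) = -460*(-81) = 37260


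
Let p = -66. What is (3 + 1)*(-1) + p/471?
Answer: -650/157 ≈ -4.1401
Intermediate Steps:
(3 + 1)*(-1) + p/471 = (3 + 1)*(-1) - 66/471 = 4*(-1) - 66*1/471 = -4 - 22/157 = -650/157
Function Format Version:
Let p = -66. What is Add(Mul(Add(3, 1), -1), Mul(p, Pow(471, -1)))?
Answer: Rational(-650, 157) ≈ -4.1401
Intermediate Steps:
Add(Mul(Add(3, 1), -1), Mul(p, Pow(471, -1))) = Add(Mul(Add(3, 1), -1), Mul(-66, Pow(471, -1))) = Add(Mul(4, -1), Mul(-66, Rational(1, 471))) = Add(-4, Rational(-22, 157)) = Rational(-650, 157)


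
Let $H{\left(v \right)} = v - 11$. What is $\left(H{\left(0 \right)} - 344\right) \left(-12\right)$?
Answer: $4260$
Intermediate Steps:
$H{\left(v \right)} = -11 + v$
$\left(H{\left(0 \right)} - 344\right) \left(-12\right) = \left(\left(-11 + 0\right) - 344\right) \left(-12\right) = \left(-11 - 344\right) \left(-12\right) = \left(-355\right) \left(-12\right) = 4260$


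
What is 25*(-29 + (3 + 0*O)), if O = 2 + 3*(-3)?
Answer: -650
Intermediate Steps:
O = -7 (O = 2 - 9 = -7)
25*(-29 + (3 + 0*O)) = 25*(-29 + (3 + 0*(-7))) = 25*(-29 + (3 + 0)) = 25*(-29 + 3) = 25*(-26) = -650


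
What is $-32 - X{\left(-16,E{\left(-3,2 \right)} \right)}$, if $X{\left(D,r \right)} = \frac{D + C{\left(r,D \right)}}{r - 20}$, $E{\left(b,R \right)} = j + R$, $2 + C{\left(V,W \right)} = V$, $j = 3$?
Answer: $- \frac{493}{15} \approx -32.867$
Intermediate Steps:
$C{\left(V,W \right)} = -2 + V$
$E{\left(b,R \right)} = 3 + R$
$X{\left(D,r \right)} = \frac{-2 + D + r}{-20 + r}$ ($X{\left(D,r \right)} = \frac{D + \left(-2 + r\right)}{r - 20} = \frac{-2 + D + r}{-20 + r}$)
$-32 - X{\left(-16,E{\left(-3,2 \right)} \right)} = -32 - \frac{-2 - 16 + \left(3 + 2\right)}{-20 + \left(3 + 2\right)} = -32 - \frac{-2 - 16 + 5}{-20 + 5} = -32 - \frac{1}{-15} \left(-13\right) = -32 - \left(- \frac{1}{15}\right) \left(-13\right) = -32 - \frac{13}{15} = - \frac{493}{15}$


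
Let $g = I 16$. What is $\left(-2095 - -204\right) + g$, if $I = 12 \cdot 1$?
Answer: $-1699$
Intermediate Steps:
$I = 12$
$g = 192$ ($g = 12 \cdot 16 = 192$)
$\left(-2095 - -204\right) + g = \left(-2095 - -204\right) + 192 = \left(-2095 + 204\right) + 192 = -1891 + 192 = -1699$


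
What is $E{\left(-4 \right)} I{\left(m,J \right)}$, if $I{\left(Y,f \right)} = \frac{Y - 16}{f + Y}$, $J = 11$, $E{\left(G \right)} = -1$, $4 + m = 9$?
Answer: $\frac{11}{16} \approx 0.6875$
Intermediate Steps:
$m = 5$ ($m = -4 + 9 = 5$)
$I{\left(Y,f \right)} = \frac{-16 + Y}{Y + f}$
$E{\left(-4 \right)} I{\left(m,J \right)} = - \frac{-16 + 5}{5 + 11} = - \frac{-11}{16} = \left(-1\right) \left(- \frac{11}{16}\right) = \frac{11}{16}$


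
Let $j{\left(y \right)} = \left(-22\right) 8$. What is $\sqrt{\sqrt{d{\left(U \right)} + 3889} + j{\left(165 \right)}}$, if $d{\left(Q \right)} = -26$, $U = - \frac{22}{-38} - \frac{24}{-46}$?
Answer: $\sqrt{-176 + \sqrt{3863}} \approx 10.67 i$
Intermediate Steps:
$j{\left(y \right)} = -176$
$U = \frac{481}{437}$ ($U = \left(-22\right) \left(- \frac{1}{38}\right) - - \frac{12}{23} = \frac{11}{19} + \frac{12}{23} = \frac{481}{437} \approx 1.1007$)
$\sqrt{\sqrt{d{\left(U \right)} + 3889} + j{\left(165 \right)}} = \sqrt{\sqrt{-26 + 3889} - 176} = \sqrt{\sqrt{3863} - 176} = \sqrt{-176 + \sqrt{3863}}$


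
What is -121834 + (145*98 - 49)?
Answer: -107673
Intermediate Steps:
-121834 + (145*98 - 49) = -121834 + (14210 - 49) = -121834 + 14161 = -107673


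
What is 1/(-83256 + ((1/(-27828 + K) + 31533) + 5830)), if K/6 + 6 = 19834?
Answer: -91140/4182688019 ≈ -2.1790e-5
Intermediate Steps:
K = 118968 (K = -36 + 6*19834 = -36 + 119004 = 118968)
1/(-83256 + ((1/(-27828 + K) + 31533) + 5830)) = 1/(-83256 + ((1/(-27828 + 118968) + 31533) + 5830)) = 1/(-83256 + ((1/91140 + 31533) + 5830)) = 1/(-83256 + (2873917621/91140 + 5830)) = 1/(-83256 + 3405263821/91140) = 1/(-4182688019/91140) = -91140/4182688019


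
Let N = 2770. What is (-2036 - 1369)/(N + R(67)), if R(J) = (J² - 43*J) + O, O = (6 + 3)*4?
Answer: -3405/4414 ≈ -0.77141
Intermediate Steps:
O = 36 (O = 9*4 = 36)
R(J) = 36 + J² - 43*J (R(J) = (J² - 43*J) + 36 = 36 + J² - 43*J)
(-2036 - 1369)/(N + R(67)) = (-2036 - 1369)/(2770 + (36 + 67² - 43*67)) = -3405/(2770 + (36 + 4489 - 2881)) = -3405/(2770 + 1644) = -3405/4414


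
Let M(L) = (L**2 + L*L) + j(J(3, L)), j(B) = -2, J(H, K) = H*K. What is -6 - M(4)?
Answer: -36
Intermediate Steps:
M(L) = -2 + 2*L**2 (M(L) = (L**2 + L*L) - 2 = (L**2 + L**2) - 2 = 2*L**2 - 2 = -2 + 2*L**2)
-6 - M(4) = -6 - (-2 + 2*4**2) = -6 - (-2 + 2*16) = -6 - (-2 + 32) = -6 - 1*30 = -6 - 30 = -36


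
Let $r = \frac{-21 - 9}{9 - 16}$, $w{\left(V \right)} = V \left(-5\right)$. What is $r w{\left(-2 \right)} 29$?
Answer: $\frac{8700}{7} \approx 1242.9$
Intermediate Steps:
$w{\left(V \right)} = - 5 V$
$r = \frac{30}{7}$ ($r = - \frac{30}{-7} = \left(-30\right) \left(- \frac{1}{7}\right) = \frac{30}{7} \approx 4.2857$)
$r w{\left(-2 \right)} 29 = \frac{30 \left(\left(-5\right) \left(-2\right)\right)}{7} \cdot 29 = \frac{30}{7} \cdot 10 \cdot 29 = \frac{300}{7} \cdot 29 = \frac{8700}{7}$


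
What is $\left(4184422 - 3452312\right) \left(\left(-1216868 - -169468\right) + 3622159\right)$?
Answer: $1885006811490$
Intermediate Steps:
$\left(4184422 - 3452312\right) \left(\left(-1216868 - -169468\right) + 3622159\right) = 732110 \left(\left(-1216868 + 169468\right) + 3622159\right) = 732110 \left(-1047400 + 3622159\right) = 732110 \cdot 2574759 = 1885006811490$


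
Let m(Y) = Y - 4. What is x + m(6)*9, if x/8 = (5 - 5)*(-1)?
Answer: 18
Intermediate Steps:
m(Y) = -4 + Y
x = 0 (x = 8*((5 - 5)*(-1)) = 8*(0*(-1)) = 8*0 = 0)
x + m(6)*9 = 0 + (-4 + 6)*9 = 0 + 2*9 = 0 + 18 = 18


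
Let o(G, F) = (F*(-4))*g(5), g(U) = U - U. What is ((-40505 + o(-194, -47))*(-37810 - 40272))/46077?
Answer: 3162711410/46077 ≈ 68640.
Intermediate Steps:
g(U) = 0
o(G, F) = 0 (o(G, F) = (F*(-4))*0 = -4*F*0 = 0)
((-40505 + o(-194, -47))*(-37810 - 40272))/46077 = ((-40505 + 0)*(-37810 - 40272))/46077 = -40505*(-78082)*(1/46077) = 3162711410*(1/46077) = 3162711410/46077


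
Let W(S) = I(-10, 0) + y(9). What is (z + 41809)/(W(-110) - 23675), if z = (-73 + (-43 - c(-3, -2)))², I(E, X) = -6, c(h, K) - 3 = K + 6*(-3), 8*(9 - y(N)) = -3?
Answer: -412880/189373 ≈ -2.1802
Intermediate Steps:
y(N) = 75/8 (y(N) = 9 - ⅛*(-3) = 9 + 3/8 = 75/8)
c(h, K) = -15 + K (c(h, K) = 3 + (K + 6*(-3)) = 3 + (K - 18) = 3 + (-18 + K) = -15 + K)
z = 9801 (z = (-73 + (-43 - (-15 - 2)))² = (-73 + (-43 - 1*(-17)))² = (-73 + (-43 + 17))² = (-73 - 26)² = (-99)² = 9801)
W(S) = 27/8 (W(S) = -6 + 75/8 = 27/8)
(z + 41809)/(W(-110) - 23675) = (9801 + 41809)/(27/8 - 23675) = 51610/(-189373/8) = 51610*(-8/189373) = -412880/189373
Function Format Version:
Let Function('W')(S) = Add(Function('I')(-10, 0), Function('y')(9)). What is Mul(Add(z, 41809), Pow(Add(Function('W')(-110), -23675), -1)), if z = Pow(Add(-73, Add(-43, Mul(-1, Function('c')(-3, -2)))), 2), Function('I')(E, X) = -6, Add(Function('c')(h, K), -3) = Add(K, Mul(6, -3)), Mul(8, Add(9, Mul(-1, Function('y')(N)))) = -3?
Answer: Rational(-412880, 189373) ≈ -2.1802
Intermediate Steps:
Function('y')(N) = Rational(75, 8) (Function('y')(N) = Add(9, Mul(Rational(-1, 8), -3)) = Add(9, Rational(3, 8)) = Rational(75, 8))
Function('c')(h, K) = Add(-15, K) (Function('c')(h, K) = Add(3, Add(K, Mul(6, -3))) = Add(3, Add(K, -18)) = Add(3, Add(-18, K)) = Add(-15, K))
z = 9801 (z = Pow(Add(-73, Add(-43, Mul(-1, Add(-15, -2)))), 2) = Pow(Add(-73, Add(-43, Mul(-1, -17))), 2) = Pow(Add(-73, Add(-43, 17)), 2) = Pow(Add(-73, -26), 2) = Pow(-99, 2) = 9801)
Function('W')(S) = Rational(27, 8) (Function('W')(S) = Add(-6, Rational(75, 8)) = Rational(27, 8))
Mul(Add(z, 41809), Pow(Add(Function('W')(-110), -23675), -1)) = Mul(Add(9801, 41809), Pow(Add(Rational(27, 8), -23675), -1)) = Mul(51610, Pow(Rational(-189373, 8), -1)) = Mul(51610, Rational(-8, 189373)) = Rational(-412880, 189373)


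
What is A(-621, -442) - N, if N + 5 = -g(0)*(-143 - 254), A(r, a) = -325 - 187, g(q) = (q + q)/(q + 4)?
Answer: -507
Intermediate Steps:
g(q) = 2*q/(4 + q) (g(q) = (2*q)/(4 + q) = 2*q/(4 + q))
A(r, a) = -512
N = -5 (N = -5 - 2*0/(4 + 0)*(-143 - 254) = -5 - 2*0/4*(-397) = -5 - 2*0*(¼)*(-397) = -5 - 0*(-397) = -5 - 1*0 = -5 + 0 = -5)
A(-621, -442) - N = -512 - 1*(-5) = -512 + 5 = -507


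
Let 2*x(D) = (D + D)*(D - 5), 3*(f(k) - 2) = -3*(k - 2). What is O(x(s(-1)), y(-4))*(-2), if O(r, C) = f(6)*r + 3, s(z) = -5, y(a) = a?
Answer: 194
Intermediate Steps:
f(k) = 4 - k (f(k) = 2 + (-3*(k - 2))/3 = 2 + (-3*(-2 + k))/3 = 2 + (6 - 3*k)/3 = 2 + (2 - k) = 4 - k)
x(D) = D*(-5 + D) (x(D) = ((D + D)*(D - 5))/2 = ((2*D)*(-5 + D))/2 = (2*D*(-5 + D))/2 = D*(-5 + D))
O(r, C) = 3 - 2*r (O(r, C) = (4 - 1*6)*r + 3 = (4 - 6)*r + 3 = -2*r + 3 = 3 - 2*r)
O(x(s(-1)), y(-4))*(-2) = (3 - (-10)*(-5 - 5))*(-2) = (3 - (-10)*(-10))*(-2) = (3 - 2*50)*(-2) = (3 - 100)*(-2) = -97*(-2) = 194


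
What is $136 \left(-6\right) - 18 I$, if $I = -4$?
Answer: $-744$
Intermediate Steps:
$136 \left(-6\right) - 18 I = 136 \left(-6\right) - -72 = -816 + 72 = -744$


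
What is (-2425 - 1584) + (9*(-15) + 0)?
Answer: -4144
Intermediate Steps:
(-2425 - 1584) + (9*(-15) + 0) = -4009 + (-135 + 0) = -4009 - 135 = -4144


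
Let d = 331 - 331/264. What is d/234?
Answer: 87053/61776 ≈ 1.4092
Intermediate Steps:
d = 87053/264 (d = 331 - 331/264 = 87053/264 ≈ 329.75)
d/234 = (87053/264)/234 = (87053/264)*(1/234) = 87053/61776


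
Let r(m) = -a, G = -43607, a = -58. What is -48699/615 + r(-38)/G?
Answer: -707884321/8939435 ≈ -79.187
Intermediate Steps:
r(m) = 58 (r(m) = -1*(-58) = 58)
-48699/615 + r(-38)/G = -48699/615 + 58/(-43607) = -48699*1/615 + 58*(-1/43607) = -16233/205 - 58/43607 = -707884321/8939435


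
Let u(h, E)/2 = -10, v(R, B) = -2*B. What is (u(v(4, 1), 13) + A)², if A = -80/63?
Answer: 1795600/3969 ≈ 452.41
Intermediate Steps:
u(h, E) = -20 (u(h, E) = 2*(-10) = -20)
A = -80/63 (A = -80*1/63 = -80/63 ≈ -1.2698)
(u(v(4, 1), 13) + A)² = (-20 - 80/63)² = (-1340/63)² = 1795600/3969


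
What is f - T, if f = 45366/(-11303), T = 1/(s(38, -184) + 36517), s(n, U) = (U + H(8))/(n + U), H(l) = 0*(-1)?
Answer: -120939004997/30131910399 ≈ -4.0136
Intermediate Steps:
H(l) = 0
s(n, U) = U/(U + n) (s(n, U) = (U + 0)/(n + U) = U/(U + n))
T = 73/2665833 (T = 1/(-184/(-184 + 38) + 36517) = 1/(-184/(-146) + 36517) = 1/(-184*(-1/146) + 36517) = 1/(92/73 + 36517) = 1/(2665833/73) = 73/2665833 ≈ 2.7384e-5)
f = -45366/11303 (f = 45366*(-1/11303) = -45366/11303 ≈ -4.0136)
f - T = -45366/11303 - 1*73/2665833 = -45366/11303 - 73/2665833 = -120939004997/30131910399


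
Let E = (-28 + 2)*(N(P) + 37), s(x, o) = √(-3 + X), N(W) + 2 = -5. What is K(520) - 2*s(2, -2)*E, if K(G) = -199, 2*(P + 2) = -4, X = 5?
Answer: -199 + 1560*√2 ≈ 2007.2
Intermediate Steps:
P = -4 (P = -2 + (½)*(-4) = -2 - 2 = -4)
N(W) = -7 (N(W) = -2 - 5 = -7)
s(x, o) = √2 (s(x, o) = √(-3 + 5) = √2)
E = -780 (E = (-28 + 2)*(-7 + 37) = -26*30 = -780)
K(520) - 2*s(2, -2)*E = -199 - 2*√2*(-780) = -199 - (-1560)*√2 = -199 + 1560*√2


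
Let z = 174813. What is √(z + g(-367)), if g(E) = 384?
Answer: √175197 ≈ 418.57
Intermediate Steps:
√(z + g(-367)) = √(174813 + 384) = √175197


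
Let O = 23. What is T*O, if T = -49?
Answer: -1127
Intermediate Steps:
T*O = -49*23 = -1127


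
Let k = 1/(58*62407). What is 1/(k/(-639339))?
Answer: -2314155280434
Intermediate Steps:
k = 1/3619606 ≈ 2.7627e-7
1/(k/(-639339)) = 1/((1/3619606)/(-639339)) = 1/((1/3619606)*(-1/639339)) = 1/(-1/2314155280434) = -2314155280434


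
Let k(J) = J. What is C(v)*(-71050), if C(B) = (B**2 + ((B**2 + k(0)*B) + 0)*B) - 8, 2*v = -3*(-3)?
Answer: -29379175/4 ≈ -7.3448e+6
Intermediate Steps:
v = 9/2 (v = (-3*(-3))/2 = (1/2)*9 = 9/2 ≈ 4.5000)
C(B) = -8 + B**2 + B**3 (C(B) = (B**2 + ((B**2 + 0*B) + 0)*B) - 8 = (B**2 + ((B**2 + 0) + 0)*B) - 8 = (B**2 + (B**2 + 0)*B) - 8 = (B**2 + B**2*B) - 8 = (B**2 + B**3) - 8 = -8 + B**2 + B**3)
C(v)*(-71050) = (-8 + (9/2)**2 + (9/2)**3)*(-71050) = (-8 + 81/4 + 729/8)*(-71050) = (827/8)*(-71050) = -29379175/4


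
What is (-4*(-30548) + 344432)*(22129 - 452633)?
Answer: -200883498496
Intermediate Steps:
(-4*(-30548) + 344432)*(22129 - 452633) = (122192 + 344432)*(-430504) = 466624*(-430504) = -200883498496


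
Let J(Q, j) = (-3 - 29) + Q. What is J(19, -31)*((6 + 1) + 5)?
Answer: -156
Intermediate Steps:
J(Q, j) = -32 + Q
J(19, -31)*((6 + 1) + 5) = (-32 + 19)*((6 + 1) + 5) = -13*(7 + 5) = -13*12 = -156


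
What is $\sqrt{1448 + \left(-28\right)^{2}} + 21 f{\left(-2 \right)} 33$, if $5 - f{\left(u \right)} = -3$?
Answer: $5544 + 6 \sqrt{62} \approx 5591.2$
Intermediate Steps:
$f{\left(u \right)} = 8$ ($f{\left(u \right)} = 5 - -3 = 5 + 3 = 8$)
$\sqrt{1448 + \left(-28\right)^{2}} + 21 f{\left(-2 \right)} 33 = \sqrt{1448 + \left(-28\right)^{2}} + 21 \cdot 8 \cdot 33 = \sqrt{1448 + 784} + 168 \cdot 33 = \sqrt{2232} + 5544 = 6 \sqrt{62} + 5544 = 5544 + 6 \sqrt{62}$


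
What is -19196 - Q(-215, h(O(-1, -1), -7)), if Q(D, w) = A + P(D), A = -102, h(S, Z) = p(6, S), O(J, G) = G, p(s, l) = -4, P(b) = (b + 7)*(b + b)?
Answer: -108534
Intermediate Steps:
P(b) = 2*b*(7 + b) (P(b) = (7 + b)*(2*b) = 2*b*(7 + b))
h(S, Z) = -4
Q(D, w) = -102 + 2*D*(7 + D)
-19196 - Q(-215, h(O(-1, -1), -7)) = -19196 - (-102 + 2*(-215)*(7 - 215)) = -19196 - (-102 + 2*(-215)*(-208)) = -19196 - (-102 + 89440) = -19196 - 1*89338 = -19196 - 89338 = -108534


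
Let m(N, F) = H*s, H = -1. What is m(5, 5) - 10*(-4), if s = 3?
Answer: 37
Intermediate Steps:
m(N, F) = -3 (m(N, F) = -1*3 = -3)
m(5, 5) - 10*(-4) = -3 - 10*(-4) = -3 + 40 = 37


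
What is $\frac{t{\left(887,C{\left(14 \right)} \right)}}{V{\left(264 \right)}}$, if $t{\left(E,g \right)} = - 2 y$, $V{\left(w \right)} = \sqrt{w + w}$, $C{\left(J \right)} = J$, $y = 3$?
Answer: $- \frac{\sqrt{33}}{22} \approx -0.26112$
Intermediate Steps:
$V{\left(w \right)} = \sqrt{2} \sqrt{w}$ ($V{\left(w \right)} = \sqrt{2 w} = \sqrt{2} \sqrt{w}$)
$t{\left(E,g \right)} = -6$ ($t{\left(E,g \right)} = \left(-2\right) 3 = -6$)
$\frac{t{\left(887,C{\left(14 \right)} \right)}}{V{\left(264 \right)}} = - \frac{6}{\sqrt{2} \sqrt{264}} = - \frac{6}{\sqrt{2} \cdot 2 \sqrt{66}} = - \frac{6}{4 \sqrt{33}} = - 6 \frac{\sqrt{33}}{132} = - \frac{\sqrt{33}}{22}$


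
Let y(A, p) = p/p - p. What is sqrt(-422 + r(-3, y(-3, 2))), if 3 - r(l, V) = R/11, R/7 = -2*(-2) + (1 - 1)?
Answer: I*sqrt(51007)/11 ≈ 20.532*I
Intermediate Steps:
R = 28 (R = 7*(-2*(-2) + (1 - 1)) = 7*(4 + 0) = 7*4 = 28)
y(A, p) = 1 - p
r(l, V) = 5/11 (r(l, V) = 3 - 28/11 = 5/11)
sqrt(-422 + r(-3, y(-3, 2))) = sqrt(-422 + 5/11) = sqrt(-4637/11) = I*sqrt(51007)/11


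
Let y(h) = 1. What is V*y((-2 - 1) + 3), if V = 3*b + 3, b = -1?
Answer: 0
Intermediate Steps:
V = 0 (V = 3*(-1) + 3 = -3 + 3 = 0)
V*y((-2 - 1) + 3) = 0*1 = 0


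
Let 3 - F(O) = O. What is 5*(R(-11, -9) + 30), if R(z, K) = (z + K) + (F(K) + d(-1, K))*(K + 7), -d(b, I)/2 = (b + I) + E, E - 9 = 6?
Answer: 30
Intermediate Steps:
E = 15 (E = 9 + 6 = 15)
F(O) = 3 - O
d(b, I) = -30 - 2*I - 2*b (d(b, I) = -2*((b + I) + 15) = -2*((I + b) + 15) = -2*(15 + I + b) = -30 - 2*I - 2*b)
R(z, K) = K + z + (-25 - 3*K)*(7 + K) (R(z, K) = (z + K) + ((3 - K) + (-30 - 2*K - 2*(-1)))*(K + 7) = (K + z) + ((3 - K) + (-30 - 2*K + 2))*(7 + K) = (K + z) + ((3 - K) + (-28 - 2*K))*(7 + K) = (K + z) + (-25 - 3*K)*(7 + K) = K + z + (-25 - 3*K)*(7 + K))
5*(R(-11, -9) + 30) = 5*((-175 - 11 - 45*(-9) - 3*(-9)**2) + 30) = 5*((-175 - 11 + 405 - 3*81) + 30) = 5*((-175 - 11 + 405 - 243) + 30) = 5*(-24 + 30) = 5*6 = 30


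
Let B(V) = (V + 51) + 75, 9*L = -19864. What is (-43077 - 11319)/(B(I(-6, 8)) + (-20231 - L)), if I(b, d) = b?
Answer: 489564/161135 ≈ 3.0382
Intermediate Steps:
L = -19864/9 (L = (1/9)*(-19864) = -19864/9 ≈ -2207.1)
B(V) = 126 + V (B(V) = (51 + V) + 75 = 126 + V)
(-43077 - 11319)/(B(I(-6, 8)) + (-20231 - L)) = (-43077 - 11319)/((126 - 6) + (-20231 - 1*(-19864/9))) = -54396/(120 + (-20231 + 19864/9)) = -54396/(120 - 162215/9) = -54396/(-161135/9) = -54396*(-9/161135) = 489564/161135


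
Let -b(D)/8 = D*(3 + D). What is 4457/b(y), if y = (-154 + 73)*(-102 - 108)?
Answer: -4457/2315129040 ≈ -1.9252e-6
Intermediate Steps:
y = 17010 (y = -81*(-210) = 17010)
b(D) = -8*D*(3 + D)
4457/b(y) = 4457/((-8*17010*(3 + 17010))) = 4457/((-8*17010*17013)) = 4457/(-2315129040) = 4457*(-1/2315129040) = -4457/2315129040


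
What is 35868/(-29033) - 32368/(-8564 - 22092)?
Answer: -9989329/55627228 ≈ -0.17958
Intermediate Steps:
35868/(-29033) - 32368/(-8564 - 22092) = 35868*(-1/29033) - 32368/(-30656) = -35868/29033 - 32368*(-1/30656) = -35868/29033 + 2023/1916 = -9989329/55627228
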